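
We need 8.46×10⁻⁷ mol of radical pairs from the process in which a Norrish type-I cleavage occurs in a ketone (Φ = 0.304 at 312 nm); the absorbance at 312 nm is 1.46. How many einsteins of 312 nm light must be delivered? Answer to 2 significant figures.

Photons that must be absorbed: 8.46×10⁻⁷ / 0.304 = 2.783×10⁻⁶ mol.
Fraction absorbed: 1 − 10^(−1.46) = 0.9653.
Incident photons needed: 2.783×10⁻⁶ / 0.9653 = 2.883×10⁻⁶ mol.

2.9×10⁻⁶ einstein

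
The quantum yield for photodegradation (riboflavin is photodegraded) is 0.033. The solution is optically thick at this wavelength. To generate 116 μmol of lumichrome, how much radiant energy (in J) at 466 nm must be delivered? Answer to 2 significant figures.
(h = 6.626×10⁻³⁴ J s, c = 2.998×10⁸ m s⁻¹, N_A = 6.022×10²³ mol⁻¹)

Product: 116 μmol = 1.16×10⁻⁴ mol.
Photons that must be absorbed: 1.16×10⁻⁴ / 0.033 = 0.003515 mol.
Photon energy: hc/λ = 4.263×10⁻¹⁹ J; per mole, 2.567×10⁵ J mol⁻¹.
Energy required: 0.003515 × 2.567×10⁵ = 900 J.

900 J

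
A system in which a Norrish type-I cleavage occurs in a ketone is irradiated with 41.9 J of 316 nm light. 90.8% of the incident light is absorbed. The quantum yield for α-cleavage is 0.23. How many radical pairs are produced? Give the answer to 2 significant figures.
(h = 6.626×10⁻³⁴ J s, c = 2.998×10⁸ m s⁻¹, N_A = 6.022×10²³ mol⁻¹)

Photon energy at 316 nm: hc/λ = (6.626×10⁻³⁴)(2.998×10⁸)/(316×10⁻⁹) = 6.286×10⁻¹⁹ J.
Photons incident: 41.9 / 6.286×10⁻¹⁹ = 6.666×10¹⁹, i.e. 6.666×10¹⁹/6.022×10²³ = 1.107×10⁻⁴ mol.
Photons absorbed: 0.908 × 1.107×10⁻⁴ = 1.005×10⁻⁴ mol.
Product: Φ × n_abs = 0.23 × 1.005×10⁻⁴ = 2.312×10⁻⁵ mol.
As a count: 2.312×10⁻⁵ × 6.022×10²³ = 1.4×10¹⁹.

1.4×10¹⁹ radical pairs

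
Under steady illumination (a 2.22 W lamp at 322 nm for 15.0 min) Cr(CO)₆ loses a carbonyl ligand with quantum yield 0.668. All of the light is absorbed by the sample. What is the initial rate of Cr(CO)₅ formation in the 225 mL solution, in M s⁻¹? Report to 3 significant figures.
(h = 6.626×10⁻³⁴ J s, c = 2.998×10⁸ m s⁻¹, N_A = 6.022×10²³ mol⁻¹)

Photon energy at 322 nm: hc/λ = (6.626×10⁻³⁴)(2.998×10⁸)/(322×10⁻⁹) = 6.169×10⁻¹⁹ J.
Energy delivered: (2.22 W)(900 s) = 1998 J.
Photons incident: 1998 / 6.169×10⁻¹⁹ = 3.239×10²¹, i.e. 3.239×10²¹/6.022×10²³ = 0.005379 mol.
Product formed: 0.668 × 0.005379 = 0.003593 mol.
Rate: 0.003593 mol / (900 s × 0.225 L) = 1.77×10⁻⁵ M s⁻¹.

1.77×10⁻⁵ M s⁻¹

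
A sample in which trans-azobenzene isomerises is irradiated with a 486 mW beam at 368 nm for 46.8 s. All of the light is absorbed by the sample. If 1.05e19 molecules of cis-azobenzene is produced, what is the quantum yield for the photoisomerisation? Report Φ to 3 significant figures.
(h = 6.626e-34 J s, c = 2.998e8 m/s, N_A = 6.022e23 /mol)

Φ = 0.249

Product: 1.05e19 / 6.022e23 = 1.744e-5 mol.
Photon energy at 368 nm: hc/λ = (6.626e-34)(2.998e8)/(368e-9) = 5.398e-19 J.
Energy delivered: (486 mW)(46.8 s) = 22.74 J.
Photons incident: 22.74 / 5.398e-19 = 4.213e19, i.e. 4.213e19/6.022e23 = 6.996e-5 mol.
Φ = 1.744e-5 mol / 6.996e-5 mol photons = 0.249.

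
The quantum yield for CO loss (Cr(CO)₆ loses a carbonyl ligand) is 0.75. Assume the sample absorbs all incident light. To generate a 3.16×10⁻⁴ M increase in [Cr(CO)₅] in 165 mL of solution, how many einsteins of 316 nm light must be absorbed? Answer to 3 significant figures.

6.95×10⁻⁵ einstein

Product: (3.16×10⁻⁴ M)(0.165 L) = 5.214×10⁻⁵ mol.
Photons that must be absorbed: 5.214×10⁻⁵ / 0.75 = 6.952×10⁻⁵ mol.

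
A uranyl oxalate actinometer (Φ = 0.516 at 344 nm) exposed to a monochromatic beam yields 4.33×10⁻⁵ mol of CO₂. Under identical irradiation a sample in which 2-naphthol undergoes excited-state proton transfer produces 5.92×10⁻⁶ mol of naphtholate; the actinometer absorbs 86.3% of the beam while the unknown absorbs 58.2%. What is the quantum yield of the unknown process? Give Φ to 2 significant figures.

Φ = 0.10

Photons absorbed by the actinometer: 4.33×10⁻⁵ / 0.516 = 8.391×10⁻⁵ mol.
Incident flux: 8.391×10⁻⁵ / 0.863 = 9.723×10⁻⁵ einstein.
Absorbed by unknown: 0.582 × 9.723×10⁻⁵ = 5.659×10⁻⁵ mol.
Φ(unknown) = 5.92×10⁻⁶ / 5.659×10⁻⁵ = 0.10.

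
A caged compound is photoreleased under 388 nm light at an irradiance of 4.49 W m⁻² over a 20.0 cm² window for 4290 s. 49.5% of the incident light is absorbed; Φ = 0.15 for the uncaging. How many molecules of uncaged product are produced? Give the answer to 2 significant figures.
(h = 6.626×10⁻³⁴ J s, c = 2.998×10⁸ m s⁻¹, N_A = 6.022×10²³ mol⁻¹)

Photon energy at 388 nm: hc/λ = (6.626×10⁻³⁴)(2.998×10⁸)/(388×10⁻⁹) = 5.120×10⁻¹⁹ J.
Energy delivered: (4.49 W m⁻²)(20.0×10⁻⁴ m²)(4290 s) = 38.52 J.
Photons incident: 38.52 / 5.120×10⁻¹⁹ = 7.523×10¹⁹, i.e. 7.523×10¹⁹/6.022×10²³ = 1.249×10⁻⁴ mol.
Photons absorbed: 0.495 × 1.249×10⁻⁴ = 6.183×10⁻⁵ mol.
Product: Φ × n_abs = 0.15 × 6.183×10⁻⁵ = 9.274×10⁻⁶ mol.
As a count: 9.274×10⁻⁶ × 6.022×10²³ = 5.6×10¹⁸.

5.6×10¹⁸ molecules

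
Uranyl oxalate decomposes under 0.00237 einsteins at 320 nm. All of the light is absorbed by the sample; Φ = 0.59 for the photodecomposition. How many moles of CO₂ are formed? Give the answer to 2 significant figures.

Product: Φ × n_abs = 0.59 × 0.00237 = 0.001398 mol.

0.0014 mol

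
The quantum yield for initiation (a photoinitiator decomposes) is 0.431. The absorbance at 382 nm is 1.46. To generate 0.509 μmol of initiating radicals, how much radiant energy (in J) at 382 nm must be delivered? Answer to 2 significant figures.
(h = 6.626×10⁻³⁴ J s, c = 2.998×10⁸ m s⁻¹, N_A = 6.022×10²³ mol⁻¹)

0.38 J

Product: 0.509 μmol = 5.09×10⁻⁷ mol.
Photons that must be absorbed: 5.09×10⁻⁷ / 0.431 = 1.181×10⁻⁶ mol.
Fraction absorbed: 1 − 10^(−1.46) = 0.9653.
Incident photons needed: 1.181×10⁻⁶ / 0.9653 = 1.223×10⁻⁶ mol.
Photon energy: hc/λ = 5.200×10⁻¹⁹ J; per mole, 3.131×10⁵ J mol⁻¹.
Energy required: 1.223×10⁻⁶ × 3.131×10⁵ = 0.38 J.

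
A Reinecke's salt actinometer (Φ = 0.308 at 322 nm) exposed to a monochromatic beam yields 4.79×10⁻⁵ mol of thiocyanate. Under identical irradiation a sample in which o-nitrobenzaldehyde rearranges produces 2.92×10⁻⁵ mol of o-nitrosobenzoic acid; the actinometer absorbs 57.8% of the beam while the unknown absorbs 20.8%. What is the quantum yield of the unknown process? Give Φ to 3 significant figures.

Photons absorbed by the actinometer: 4.79×10⁻⁵ / 0.308 = 1.555×10⁻⁴ mol.
Incident flux: 1.555×10⁻⁴ / 0.578 = 2.690×10⁻⁴ einstein.
Absorbed by unknown: 0.208 × 2.690×10⁻⁴ = 5.595×10⁻⁵ mol.
Φ(unknown) = 2.92×10⁻⁵ / 5.595×10⁻⁵ = 0.522.

Φ = 0.522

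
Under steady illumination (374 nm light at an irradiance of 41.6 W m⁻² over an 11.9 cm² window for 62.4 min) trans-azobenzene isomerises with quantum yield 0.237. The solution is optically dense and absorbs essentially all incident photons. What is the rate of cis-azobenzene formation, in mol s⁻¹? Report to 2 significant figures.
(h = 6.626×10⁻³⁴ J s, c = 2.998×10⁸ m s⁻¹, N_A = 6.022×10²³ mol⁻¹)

3.7×10⁻⁸ mol s⁻¹

Photon energy at 374 nm: hc/λ = (6.626×10⁻³⁴)(2.998×10⁸)/(374×10⁻⁹) = 5.311×10⁻¹⁹ J.
Energy delivered: (41.6 W m⁻²)(11.9×10⁻⁴ m²)(3744 s) = 185.3 J.
Photons incident: 185.3 / 5.311×10⁻¹⁹ = 3.489×10²⁰, i.e. 3.489×10²⁰/6.022×10²³ = 5.794×10⁻⁴ mol.
Product formed: 0.237 × 5.794×10⁻⁴ = 1.373×10⁻⁴ mol.
Rate: 1.373×10⁻⁴ / 3744 s = 3.7×10⁻⁸ mol s⁻¹.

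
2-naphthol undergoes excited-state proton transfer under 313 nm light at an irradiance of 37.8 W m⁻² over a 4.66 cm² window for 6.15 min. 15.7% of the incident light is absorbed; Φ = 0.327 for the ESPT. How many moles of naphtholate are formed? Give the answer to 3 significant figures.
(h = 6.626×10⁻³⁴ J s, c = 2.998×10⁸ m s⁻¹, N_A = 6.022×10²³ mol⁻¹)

Photon energy at 313 nm: hc/λ = (6.626×10⁻³⁴)(2.998×10⁸)/(313×10⁻⁹) = 6.347×10⁻¹⁹ J.
Energy delivered: (37.8 W m⁻²)(4.66×10⁻⁴ m²)(369 s) = 6.500 J.
Photons incident: 6.500 / 6.347×10⁻¹⁹ = 1.024×10¹⁹, i.e. 1.024×10¹⁹/6.022×10²³ = 1.700×10⁻⁵ mol.
Photons absorbed: 0.157 × 1.700×10⁻⁵ = 2.669×10⁻⁶ mol.
Product: Φ × n_abs = 0.327 × 2.669×10⁻⁶ = 8.728×10⁻⁷ mol.

8.73×10⁻⁷ mol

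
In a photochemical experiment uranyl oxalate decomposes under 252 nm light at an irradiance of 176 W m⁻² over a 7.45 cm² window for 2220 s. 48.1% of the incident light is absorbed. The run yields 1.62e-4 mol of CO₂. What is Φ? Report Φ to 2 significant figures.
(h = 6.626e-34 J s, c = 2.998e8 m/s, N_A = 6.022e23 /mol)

Φ = 0.55

Photon energy at 252 nm: hc/λ = (6.626e-34)(2.998e8)/(252e-9) = 7.883e-19 J.
Energy delivered: (176 W m⁻²)(7.45e-4 m²)(2220 s) = 291.1 J.
Photons incident: 291.1 / 7.883e-19 = 3.693e20, i.e. 3.693e20/6.022e23 = 6.133e-4 mol.
Photons absorbed: 0.481 × 6.133e-4 = 2.950e-4 mol.
Φ = 1.62e-4 mol / 2.950e-4 mol photons = 0.55.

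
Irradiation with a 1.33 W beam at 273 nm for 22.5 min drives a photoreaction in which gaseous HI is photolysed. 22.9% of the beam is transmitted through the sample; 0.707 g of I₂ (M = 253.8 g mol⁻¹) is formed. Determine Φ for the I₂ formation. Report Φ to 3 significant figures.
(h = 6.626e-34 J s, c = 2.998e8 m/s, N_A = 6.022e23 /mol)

Φ = 0.882

Product: 0.707 g / 253.8 g mol⁻¹ = 0.002786 mol.
Photon energy at 273 nm: hc/λ = (6.626e-34)(2.998e8)/(273e-9) = 7.276e-19 J.
Energy delivered: (1.33 W)(1350 s) = 1796 J.
Photons incident: 1796 / 7.276e-19 = 2.468e21, i.e. 2.468e21/6.022e23 = 0.004098 mol.
Fraction absorbed: 1 − 22.9/100 = 0.7710.
Photons absorbed: 0.7710 × 0.004098 = 0.003160 mol.
Φ = 0.002786 mol / 0.003160 mol photons = 0.882.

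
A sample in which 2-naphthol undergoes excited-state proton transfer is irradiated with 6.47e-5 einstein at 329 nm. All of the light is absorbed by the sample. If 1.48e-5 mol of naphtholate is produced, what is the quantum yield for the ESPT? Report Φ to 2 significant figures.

Φ = 0.23

Φ = 1.48e-5 mol / 6.47e-5 mol photons = 0.23.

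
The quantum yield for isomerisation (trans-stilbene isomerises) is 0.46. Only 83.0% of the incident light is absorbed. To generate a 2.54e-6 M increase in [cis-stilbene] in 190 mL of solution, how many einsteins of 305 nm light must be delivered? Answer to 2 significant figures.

Product: (2.54e-6 M)(0.19 L) = 4.826e-7 mol.
Photons that must be absorbed: 4.826e-7 / 0.46 = 1.049e-6 mol.
Incident photons needed: 1.049e-6 / 0.830 = 1.264e-6 mol.

1.3e-6 einstein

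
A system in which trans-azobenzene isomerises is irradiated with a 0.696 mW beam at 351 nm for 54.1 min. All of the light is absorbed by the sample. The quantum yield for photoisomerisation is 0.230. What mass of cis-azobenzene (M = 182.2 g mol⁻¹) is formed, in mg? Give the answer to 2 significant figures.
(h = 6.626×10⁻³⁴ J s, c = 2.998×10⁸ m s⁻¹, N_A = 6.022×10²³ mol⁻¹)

Photon energy at 351 nm: hc/λ = (6.626×10⁻³⁴)(2.998×10⁸)/(351×10⁻⁹) = 5.659×10⁻¹⁹ J.
Energy delivered: (0.696 mW)(3246 s) = 2.259 J.
Photons incident: 2.259 / 5.659×10⁻¹⁹ = 3.992×10¹⁸, i.e. 3.992×10¹⁸/6.022×10²³ = 6.629×10⁻⁶ mol.
Product: Φ × n_abs = 0.230 × 6.629×10⁻⁶ = 1.525×10⁻⁶ mol.
Mass: 1.525×10⁻⁶ × 182.2 = 2.779×10⁻⁴ g = 0.28 mg.

0.28 mg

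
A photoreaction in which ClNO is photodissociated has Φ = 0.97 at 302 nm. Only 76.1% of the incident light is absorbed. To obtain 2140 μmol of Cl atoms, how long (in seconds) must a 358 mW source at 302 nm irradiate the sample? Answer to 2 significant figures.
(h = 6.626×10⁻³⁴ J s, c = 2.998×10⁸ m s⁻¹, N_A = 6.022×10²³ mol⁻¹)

t ≈ 3200 s

Product: 2140 μmol = 0.00214 mol.
Photons that must be absorbed: 0.00214 / 0.97 = 0.002206 mol.
Incident photons needed: 0.002206 / 0.761 = 0.002899 mol.
Photon energy: hc/λ = 6.578×10⁻¹⁹ J; per mole, 3.961×10⁵ J mol⁻¹.
Energy required: 0.002899 × 3.961×10⁵ = 1148 J.
Time: 1148 J / 0.358 W = 3200 s.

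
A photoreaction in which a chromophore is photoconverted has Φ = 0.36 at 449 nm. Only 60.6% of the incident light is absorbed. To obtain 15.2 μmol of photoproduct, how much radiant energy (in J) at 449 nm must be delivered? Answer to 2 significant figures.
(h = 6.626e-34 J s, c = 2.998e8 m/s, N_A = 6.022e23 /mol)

Product: 15.2 μmol = 1.52e-5 mol.
Photons that must be absorbed: 1.52e-5 / 0.36 = 4.222e-5 mol.
Incident photons needed: 4.222e-5 / 0.606 = 6.967e-5 mol.
Photon energy: hc/λ = 4.424e-19 J; per mole, 2.664e5 J mol⁻¹.
Energy required: 6.967e-5 × 2.664e5 = 19 J.

19 J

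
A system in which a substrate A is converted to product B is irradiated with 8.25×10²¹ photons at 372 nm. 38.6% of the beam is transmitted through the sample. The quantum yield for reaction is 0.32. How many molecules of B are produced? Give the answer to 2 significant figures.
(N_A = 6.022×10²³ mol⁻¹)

1.6×10²¹ molecules

Moles of photons: 8.25×10²¹ / 6.022×10²³ = 0.01370 mol.
Fraction absorbed: 1 − 38.6/100 = 0.6140.
Photons absorbed: 0.6140 × 0.01370 = 0.008412 mol.
Product: Φ × n_abs = 0.32 × 0.008412 = 0.002692 mol.
As a count: 0.002692 × 6.022×10²³ = 1.6×10²¹.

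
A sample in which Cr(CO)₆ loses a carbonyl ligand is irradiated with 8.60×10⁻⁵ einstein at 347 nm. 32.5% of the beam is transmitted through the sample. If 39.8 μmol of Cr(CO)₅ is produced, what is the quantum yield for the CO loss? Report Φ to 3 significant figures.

Φ = 0.686

Product: 39.8 μmol = 3.98×10⁻⁵ mol.
Fraction absorbed: 1 − 32.5/100 = 0.6750.
Photons absorbed: 0.6750 × 8.60×10⁻⁵ = 5.805×10⁻⁵ mol.
Φ = 3.98×10⁻⁵ mol / 5.805×10⁻⁵ mol photons = 0.686.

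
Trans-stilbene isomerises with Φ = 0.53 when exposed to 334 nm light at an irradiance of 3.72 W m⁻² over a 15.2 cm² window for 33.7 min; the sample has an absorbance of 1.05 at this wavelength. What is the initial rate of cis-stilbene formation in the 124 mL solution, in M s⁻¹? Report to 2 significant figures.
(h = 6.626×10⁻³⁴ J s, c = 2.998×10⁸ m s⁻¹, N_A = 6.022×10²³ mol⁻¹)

6.1×10⁻⁸ M s⁻¹

Photon energy at 334 nm: hc/λ = (6.626×10⁻³⁴)(2.998×10⁸)/(334×10⁻⁹) = 5.948×10⁻¹⁹ J.
Energy delivered: (3.72 W m⁻²)(15.2×10⁻⁴ m²)(2022 s) = 11.43 J.
Photons incident: 11.43 / 5.948×10⁻¹⁹ = 1.922×10¹⁹, i.e. 1.922×10¹⁹/6.022×10²³ = 3.192×10⁻⁵ mol.
Fraction absorbed: 1 − 10^(−1.05) = 0.9109.
Photons absorbed: 0.9109 × 3.192×10⁻⁵ = 2.908×10⁻⁵ mol.
Product formed: 0.53 × 2.908×10⁻⁵ = 1.541×10⁻⁵ mol.
Rate: 1.541×10⁻⁵ mol / (2022 s × 0.124 L) = 6.1×10⁻⁸ M s⁻¹.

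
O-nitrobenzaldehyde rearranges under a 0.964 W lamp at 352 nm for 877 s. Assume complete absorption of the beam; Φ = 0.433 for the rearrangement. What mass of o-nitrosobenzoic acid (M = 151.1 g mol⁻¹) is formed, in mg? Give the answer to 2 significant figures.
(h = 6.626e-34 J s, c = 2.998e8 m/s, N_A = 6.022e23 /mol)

160 mg

Photon energy at 352 nm: hc/λ = (6.626e-34)(2.998e8)/(352e-9) = 5.643e-19 J.
Energy delivered: (0.964 W)(877 s) = 845.4 J.
Photons incident: 845.4 / 5.643e-19 = 1.498e21, i.e. 1.498e21/6.022e23 = 0.002488 mol.
Product: Φ × n_abs = 0.433 × 0.002488 = 0.001077 mol.
Mass: 0.001077 × 151.1 = 0.1627 g = 160 mg.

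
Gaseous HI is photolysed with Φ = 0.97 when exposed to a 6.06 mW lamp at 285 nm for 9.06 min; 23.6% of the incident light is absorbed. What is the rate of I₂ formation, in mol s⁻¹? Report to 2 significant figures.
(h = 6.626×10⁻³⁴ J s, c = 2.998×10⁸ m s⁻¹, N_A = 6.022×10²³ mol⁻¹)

Photon energy at 285 nm: hc/λ = (6.626×10⁻³⁴)(2.998×10⁸)/(285×10⁻⁹) = 6.970×10⁻¹⁹ J.
Energy delivered: (6.06 mW)(543.6 s) = 3.294 J.
Photons incident: 3.294 / 6.970×10⁻¹⁹ = 4.726×10¹⁸, i.e. 4.726×10¹⁸/6.022×10²³ = 7.848×10⁻⁶ mol.
Photons absorbed: 0.236 × 7.848×10⁻⁶ = 1.852×10⁻⁶ mol.
Product formed: 0.97 × 1.852×10⁻⁶ = 1.796×10⁻⁶ mol.
Rate: 1.796×10⁻⁶ / 543.6 s = 3.3×10⁻⁹ mol s⁻¹.

3.3×10⁻⁹ mol s⁻¹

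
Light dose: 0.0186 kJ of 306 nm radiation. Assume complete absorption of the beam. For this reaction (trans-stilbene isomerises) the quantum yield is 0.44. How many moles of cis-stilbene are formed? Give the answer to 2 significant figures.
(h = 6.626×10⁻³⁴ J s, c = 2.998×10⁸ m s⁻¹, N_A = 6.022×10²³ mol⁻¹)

Photon energy at 306 nm: hc/λ = (6.626×10⁻³⁴)(2.998×10⁸)/(306×10⁻⁹) = 6.492×10⁻¹⁹ J.
Incident energy: 0.0186 kJ = 18.6 J.
Photons incident: 18.6 / 6.492×10⁻¹⁹ = 2.865×10¹⁹, i.e. 2.865×10¹⁹/6.022×10²³ = 4.758×10⁻⁵ mol.
Product: Φ × n_abs = 0.44 × 4.758×10⁻⁵ = 2.094×10⁻⁵ mol.

2.1×10⁻⁵ mol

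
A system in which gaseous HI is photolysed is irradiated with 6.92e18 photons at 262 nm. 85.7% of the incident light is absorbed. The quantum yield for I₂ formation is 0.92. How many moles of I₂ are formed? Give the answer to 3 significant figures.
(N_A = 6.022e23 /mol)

Moles of photons: 6.92e18 / 6.022e23 = 1.149e-5 mol.
Photons absorbed: 0.857 × 1.149e-5 = 9.847e-6 mol.
Product: Φ × n_abs = 0.92 × 9.847e-6 = 9.059e-6 mol.

9.06e-6 mol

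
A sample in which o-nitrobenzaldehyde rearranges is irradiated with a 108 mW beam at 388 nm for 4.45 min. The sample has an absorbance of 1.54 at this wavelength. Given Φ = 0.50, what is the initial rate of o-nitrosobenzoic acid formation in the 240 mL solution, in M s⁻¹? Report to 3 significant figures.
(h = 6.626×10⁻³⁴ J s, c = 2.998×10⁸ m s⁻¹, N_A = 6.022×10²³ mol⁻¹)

7.09×10⁻⁷ M s⁻¹

Photon energy at 388 nm: hc/λ = (6.626×10⁻³⁴)(2.998×10⁸)/(388×10⁻⁹) = 5.120×10⁻¹⁹ J.
Energy delivered: (108 mW)(267 s) = 28.84 J.
Photons incident: 28.84 / 5.120×10⁻¹⁹ = 5.633×10¹⁹, i.e. 5.633×10¹⁹/6.022×10²³ = 9.354×10⁻⁵ mol.
Fraction absorbed: 1 − 10^(−1.54) = 0.9712.
Photons absorbed: 0.9712 × 9.354×10⁻⁵ = 9.085×10⁻⁵ mol.
Product formed: 0.50 × 9.085×10⁻⁵ = 4.543×10⁻⁵ mol.
Rate: 4.543×10⁻⁵ mol / (267 s × 0.24 L) = 7.09×10⁻⁷ M s⁻¹.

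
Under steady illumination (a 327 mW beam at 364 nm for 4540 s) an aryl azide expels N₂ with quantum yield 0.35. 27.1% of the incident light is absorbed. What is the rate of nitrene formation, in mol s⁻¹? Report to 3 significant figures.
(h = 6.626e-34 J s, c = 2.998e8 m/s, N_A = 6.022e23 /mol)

9.44e-8 mol s⁻¹

Photon energy at 364 nm: hc/λ = (6.626e-34)(2.998e8)/(364e-9) = 5.457e-19 J.
Energy delivered: (327 mW)(4540 s) = 1485 J.
Photons incident: 1485 / 5.457e-19 = 2.721e21, i.e. 2.721e21/6.022e23 = 0.004518 mol.
Photons absorbed: 0.271 × 0.004518 = 0.001224 mol.
Product formed: 0.35 × 0.001224 = 4.284e-4 mol.
Rate: 4.284e-4 / 4540 s = 9.44e-8 mol s⁻¹.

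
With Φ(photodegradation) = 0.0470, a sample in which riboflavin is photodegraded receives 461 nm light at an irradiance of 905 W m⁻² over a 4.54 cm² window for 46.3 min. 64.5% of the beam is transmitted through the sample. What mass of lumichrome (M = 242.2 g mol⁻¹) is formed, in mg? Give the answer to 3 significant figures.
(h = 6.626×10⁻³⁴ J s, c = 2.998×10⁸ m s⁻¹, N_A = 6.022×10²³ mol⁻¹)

Photon energy at 461 nm: hc/λ = (6.626×10⁻³⁴)(2.998×10⁸)/(461×10⁻⁹) = 4.309×10⁻¹⁹ J.
Energy delivered: (905 W m⁻²)(4.54×10⁻⁴ m²)(2778 s) = 1141 J.
Photons incident: 1141 / 4.309×10⁻¹⁹ = 2.648×10²¹, i.e. 2.648×10²¹/6.022×10²³ = 0.004397 mol.
Fraction absorbed: 1 − 64.5/100 = 0.3550.
Photons absorbed: 0.3550 × 0.004397 = 0.001561 mol.
Product: Φ × n_abs = 0.0470 × 0.001561 = 7.337×10⁻⁵ mol.
Mass: 7.337×10⁻⁵ × 242.2 = 0.01777 g = 17.8 mg.

17.8 mg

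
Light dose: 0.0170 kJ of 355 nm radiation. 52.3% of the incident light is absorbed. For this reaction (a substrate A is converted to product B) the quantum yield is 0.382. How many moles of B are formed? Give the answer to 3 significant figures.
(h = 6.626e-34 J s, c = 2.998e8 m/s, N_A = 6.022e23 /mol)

Photon energy at 355 nm: hc/λ = (6.626e-34)(2.998e8)/(355e-9) = 5.596e-19 J.
Incident energy: 0.0170 kJ = 17.0 J.
Photons incident: 17.0 / 5.596e-19 = 3.038e19, i.e. 3.038e19/6.022e23 = 5.045e-5 mol.
Photons absorbed: 0.523 × 5.045e-5 = 2.639e-5 mol.
Product: Φ × n_abs = 0.382 × 2.639e-5 = 1.008e-5 mol.

1.01e-5 mol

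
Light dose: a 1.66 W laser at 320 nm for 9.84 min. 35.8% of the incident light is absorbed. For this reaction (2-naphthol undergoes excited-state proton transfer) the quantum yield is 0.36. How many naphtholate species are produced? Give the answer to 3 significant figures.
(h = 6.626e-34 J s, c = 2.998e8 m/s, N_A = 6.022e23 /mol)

2.03e20 species

Photon energy at 320 nm: hc/λ = (6.626e-34)(2.998e8)/(320e-9) = 6.208e-19 J.
Energy delivered: (1.66 W)(590.4 s) = 980.1 J.
Photons incident: 980.1 / 6.208e-19 = 1.579e21, i.e. 1.579e21/6.022e23 = 0.002622 mol.
Photons absorbed: 0.358 × 0.002622 = 9.387e-4 mol.
Product: Φ × n_abs = 0.36 × 9.387e-4 = 3.379e-4 mol.
As a count: 3.379e-4 × 6.022e23 = 2.03e20.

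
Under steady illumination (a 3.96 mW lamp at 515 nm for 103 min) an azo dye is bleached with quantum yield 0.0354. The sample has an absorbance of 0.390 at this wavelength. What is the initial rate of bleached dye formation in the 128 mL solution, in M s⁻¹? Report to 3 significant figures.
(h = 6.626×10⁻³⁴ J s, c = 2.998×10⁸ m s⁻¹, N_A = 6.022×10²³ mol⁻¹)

2.79×10⁻⁹ M s⁻¹

Photon energy at 515 nm: hc/λ = (6.626×10⁻³⁴)(2.998×10⁸)/(515×10⁻⁹) = 3.857×10⁻¹⁹ J.
Energy delivered: (3.96 mW)(6180 s) = 24.47 J.
Photons incident: 24.47 / 3.857×10⁻¹⁹ = 6.344×10¹⁹, i.e. 6.344×10¹⁹/6.022×10²³ = 1.053×10⁻⁴ mol.
Fraction absorbed: 1 − 10^(−0.390) = 0.5926.
Photons absorbed: 0.5926 × 1.053×10⁻⁴ = 6.240×10⁻⁵ mol.
Product formed: 0.0354 × 6.240×10⁻⁵ = 2.209×10⁻⁶ mol.
Rate: 2.209×10⁻⁶ mol / (6180 s × 0.128 L) = 2.79×10⁻⁹ M s⁻¹.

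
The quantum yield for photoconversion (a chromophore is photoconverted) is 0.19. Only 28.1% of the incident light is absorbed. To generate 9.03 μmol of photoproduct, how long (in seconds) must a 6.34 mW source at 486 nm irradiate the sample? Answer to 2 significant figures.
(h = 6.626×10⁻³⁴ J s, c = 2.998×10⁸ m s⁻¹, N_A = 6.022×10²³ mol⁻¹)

Product: 9.03 μmol = 9.03×10⁻⁶ mol.
Photons that must be absorbed: 9.03×10⁻⁶ / 0.19 = 4.753×10⁻⁵ mol.
Incident photons needed: 4.753×10⁻⁵ / 0.281 = 1.691×10⁻⁴ mol.
Photon energy: hc/λ = 4.087×10⁻¹⁹ J; per mole, 2.461×10⁵ J mol⁻¹.
Energy required: 1.691×10⁻⁴ × 2.461×10⁵ = 41.62 J.
Time: 41.62 J / 0.00634 W = 6600 s.

t ≈ 6600 s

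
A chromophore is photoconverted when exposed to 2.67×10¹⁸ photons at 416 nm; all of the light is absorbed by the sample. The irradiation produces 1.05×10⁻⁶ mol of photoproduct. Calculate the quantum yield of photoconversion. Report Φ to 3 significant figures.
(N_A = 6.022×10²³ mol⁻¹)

Φ = 0.237

Moles of photons: 2.67×10¹⁸ / 6.022×10²³ = 4.434×10⁻⁶ mol.
Φ = 1.05×10⁻⁶ mol / 4.434×10⁻⁶ mol photons = 0.237.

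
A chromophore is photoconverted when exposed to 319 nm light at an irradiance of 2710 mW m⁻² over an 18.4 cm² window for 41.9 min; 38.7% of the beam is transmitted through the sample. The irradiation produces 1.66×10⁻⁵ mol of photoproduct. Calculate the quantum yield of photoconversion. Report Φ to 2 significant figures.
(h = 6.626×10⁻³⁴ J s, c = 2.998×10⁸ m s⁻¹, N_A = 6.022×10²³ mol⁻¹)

Φ = 0.81

Photon energy at 319 nm: hc/λ = (6.626×10⁻³⁴)(2.998×10⁸)/(319×10⁻⁹) = 6.227×10⁻¹⁹ J.
Energy delivered: (2710 mW m⁻²)(18.4×10⁻⁴ m²)(2514 s) = 12.54 J.
Photons incident: 12.54 / 6.227×10⁻¹⁹ = 2.014×10¹⁹, i.e. 2.014×10¹⁹/6.022×10²³ = 3.344×10⁻⁵ mol.
Fraction absorbed: 1 − 38.7/100 = 0.6130.
Photons absorbed: 0.6130 × 3.344×10⁻⁵ = 2.050×10⁻⁵ mol.
Φ = 1.66×10⁻⁵ mol / 2.050×10⁻⁵ mol photons = 0.81.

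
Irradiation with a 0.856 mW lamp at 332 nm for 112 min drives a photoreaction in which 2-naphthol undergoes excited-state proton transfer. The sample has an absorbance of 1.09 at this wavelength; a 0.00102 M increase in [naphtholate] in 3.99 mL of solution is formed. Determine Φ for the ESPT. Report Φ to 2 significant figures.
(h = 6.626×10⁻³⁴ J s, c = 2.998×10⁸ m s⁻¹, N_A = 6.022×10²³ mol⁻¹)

Product: (0.00102 M)(0.00399 L) = 4.070×10⁻⁶ mol.
Photon energy at 332 nm: hc/λ = (6.626×10⁻³⁴)(2.998×10⁸)/(332×10⁻⁹) = 5.983×10⁻¹⁹ J.
Energy delivered: (0.856 mW)(6720 s) = 5.752 J.
Photons incident: 5.752 / 5.983×10⁻¹⁹ = 9.614×10¹⁸, i.e. 9.614×10¹⁸/6.022×10²³ = 1.596×10⁻⁵ mol.
Fraction absorbed: 1 − 10^(−1.09) = 0.9187.
Photons absorbed: 0.9187 × 1.596×10⁻⁵ = 1.466×10⁻⁵ mol.
Φ = 4.070×10⁻⁶ mol / 1.466×10⁻⁵ mol photons = 0.28.

Φ = 0.28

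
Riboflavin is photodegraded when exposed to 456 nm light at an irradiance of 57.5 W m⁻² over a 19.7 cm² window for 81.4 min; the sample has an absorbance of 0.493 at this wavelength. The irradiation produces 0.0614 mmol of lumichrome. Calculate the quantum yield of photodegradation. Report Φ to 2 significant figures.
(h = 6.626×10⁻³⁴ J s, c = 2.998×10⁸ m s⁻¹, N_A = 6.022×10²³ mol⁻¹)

Product: 0.0614 mmol = 6.14×10⁻⁵ mol.
Photon energy at 456 nm: hc/λ = (6.626×10⁻³⁴)(2.998×10⁸)/(456×10⁻⁹) = 4.356×10⁻¹⁹ J.
Energy delivered: (57.5 W m⁻²)(19.7×10⁻⁴ m²)(4884 s) = 553.2 J.
Photons incident: 553.2 / 4.356×10⁻¹⁹ = 1.270×10²¹, i.e. 1.270×10²¹/6.022×10²³ = 0.002109 mol.
Fraction absorbed: 1 − 10^(−0.493) = 0.6786.
Photons absorbed: 0.6786 × 0.002109 = 0.001431 mol.
Φ = 6.14×10⁻⁵ mol / 0.001431 mol photons = 0.043.

Φ = 0.043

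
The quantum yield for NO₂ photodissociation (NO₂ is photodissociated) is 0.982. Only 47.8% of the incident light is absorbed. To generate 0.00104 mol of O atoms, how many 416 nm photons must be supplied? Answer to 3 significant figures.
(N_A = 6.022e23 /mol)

1.33e21 photons

Photons that must be absorbed: 0.00104 / 0.982 = 0.001059 mol.
Incident photons needed: 0.001059 / 0.478 = 0.002215 mol.
Photon count: 0.002215 × 6.022e23 = 1.33e21.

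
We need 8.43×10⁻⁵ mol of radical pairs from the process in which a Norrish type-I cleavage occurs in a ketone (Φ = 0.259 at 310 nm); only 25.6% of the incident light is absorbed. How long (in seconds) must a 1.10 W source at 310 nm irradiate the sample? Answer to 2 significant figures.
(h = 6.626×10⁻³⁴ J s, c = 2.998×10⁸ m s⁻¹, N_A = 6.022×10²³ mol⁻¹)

Photons that must be absorbed: 8.43×10⁻⁵ / 0.259 = 3.255×10⁻⁴ mol.
Incident photons needed: 3.255×10⁻⁴ / 0.256 = 0.001271 mol.
Photon energy: hc/λ = 6.408×10⁻¹⁹ J; per mole, 3.859×10⁵ J mol⁻¹.
Energy required: 0.001271 × 3.859×10⁵ = 490.5 J.
Time: 490.5 J / 1.1 W = 450 s.

t ≈ 450 s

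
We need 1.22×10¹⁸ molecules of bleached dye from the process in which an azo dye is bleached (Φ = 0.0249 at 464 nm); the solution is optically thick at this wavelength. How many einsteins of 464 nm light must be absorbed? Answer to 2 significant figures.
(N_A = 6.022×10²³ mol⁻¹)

8.1×10⁻⁵ einstein

Product: 1.22×10¹⁸ / 6.022×10²³ = 2.026×10⁻⁶ mol.
Photons that must be absorbed: 2.026×10⁻⁶ / 0.0249 = 8.137×10⁻⁵ mol.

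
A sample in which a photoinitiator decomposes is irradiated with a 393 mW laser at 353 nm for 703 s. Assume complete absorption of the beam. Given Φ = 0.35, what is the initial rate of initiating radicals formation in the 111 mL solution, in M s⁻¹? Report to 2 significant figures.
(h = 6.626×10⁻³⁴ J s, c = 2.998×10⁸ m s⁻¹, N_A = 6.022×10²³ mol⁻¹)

Photon energy at 353 nm: hc/λ = (6.626×10⁻³⁴)(2.998×10⁸)/(353×10⁻⁹) = 5.627×10⁻¹⁹ J.
Energy delivered: (393 mW)(703 s) = 276.3 J.
Photons incident: 276.3 / 5.627×10⁻¹⁹ = 4.910×10²⁰, i.e. 4.910×10²⁰/6.022×10²³ = 8.153×10⁻⁴ mol.
Product formed: 0.35 × 8.153×10⁻⁴ = 2.854×10⁻⁴ mol.
Rate: 2.854×10⁻⁴ mol / (703 s × 0.111 L) = 3.7×10⁻⁶ M s⁻¹.

3.7×10⁻⁶ M s⁻¹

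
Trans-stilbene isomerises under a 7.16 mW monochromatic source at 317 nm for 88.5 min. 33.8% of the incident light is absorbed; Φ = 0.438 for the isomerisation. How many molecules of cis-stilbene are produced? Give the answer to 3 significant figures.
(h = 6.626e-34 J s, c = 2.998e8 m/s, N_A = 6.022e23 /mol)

8.98e18 molecules

Photon energy at 317 nm: hc/λ = (6.626e-34)(2.998e8)/(317e-9) = 6.266e-19 J.
Energy delivered: (7.16 mW)(5310 s) = 38.02 J.
Photons incident: 38.02 / 6.266e-19 = 6.068e19, i.e. 6.068e19/6.022e23 = 1.008e-4 mol.
Photons absorbed: 0.338 × 1.008e-4 = 3.407e-5 mol.
Product: Φ × n_abs = 0.438 × 3.407e-5 = 1.492e-5 mol.
As a count: 1.492e-5 × 6.022e23 = 8.98e18.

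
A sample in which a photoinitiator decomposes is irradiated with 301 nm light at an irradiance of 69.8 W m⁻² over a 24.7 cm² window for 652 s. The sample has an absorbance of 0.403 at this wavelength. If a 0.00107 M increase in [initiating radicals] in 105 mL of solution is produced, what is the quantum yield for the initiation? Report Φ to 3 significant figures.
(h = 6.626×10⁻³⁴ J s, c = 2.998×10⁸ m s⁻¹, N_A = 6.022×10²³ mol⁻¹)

Φ = 0.657

Product: (0.00107 M)(0.105 L) = 1.124×10⁻⁴ mol.
Photon energy at 301 nm: hc/λ = (6.626×10⁻³⁴)(2.998×10⁸)/(301×10⁻⁹) = 6.600×10⁻¹⁹ J.
Energy delivered: (69.8 W m⁻²)(24.7×10⁻⁴ m²)(652 s) = 112.4 J.
Photons incident: 112.4 / 6.600×10⁻¹⁹ = 1.703×10²⁰, i.e. 1.703×10²⁰/6.022×10²³ = 2.828×10⁻⁴ mol.
Fraction absorbed: 1 − 10^(−0.403) = 0.6046.
Photons absorbed: 0.6046 × 2.828×10⁻⁴ = 1.710×10⁻⁴ mol.
Φ = 1.124×10⁻⁴ mol / 1.710×10⁻⁴ mol photons = 0.657.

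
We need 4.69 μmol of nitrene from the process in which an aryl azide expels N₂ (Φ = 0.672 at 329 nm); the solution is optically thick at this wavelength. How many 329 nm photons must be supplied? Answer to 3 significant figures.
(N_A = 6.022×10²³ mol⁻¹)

4.20×10¹⁸ photons

Product: 4.69 μmol = 4.69×10⁻⁶ mol.
Photons that must be absorbed: 4.69×10⁻⁶ / 0.672 = 6.979×10⁻⁶ mol.
Photon count: 6.979×10⁻⁶ × 6.022×10²³ = 4.20×10¹⁸.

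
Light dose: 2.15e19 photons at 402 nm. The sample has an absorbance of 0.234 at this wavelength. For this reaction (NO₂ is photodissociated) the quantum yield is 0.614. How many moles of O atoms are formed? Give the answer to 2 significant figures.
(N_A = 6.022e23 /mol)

9.1e-6 mol

Moles of photons: 2.15e19 / 6.022e23 = 3.570e-5 mol.
Fraction absorbed: 1 − 10^(−0.234) = 0.4166.
Photons absorbed: 0.4166 × 3.570e-5 = 1.487e-5 mol.
Product: Φ × n_abs = 0.614 × 1.487e-5 = 9.130e-6 mol.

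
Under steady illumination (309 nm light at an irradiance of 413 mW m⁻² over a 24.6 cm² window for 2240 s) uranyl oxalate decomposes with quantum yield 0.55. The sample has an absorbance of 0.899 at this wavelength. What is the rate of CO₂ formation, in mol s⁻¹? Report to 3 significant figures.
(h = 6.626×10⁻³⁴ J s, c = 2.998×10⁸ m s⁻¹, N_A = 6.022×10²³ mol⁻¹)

1.26×10⁻⁹ mol s⁻¹

Photon energy at 309 nm: hc/λ = (6.626×10⁻³⁴)(2.998×10⁸)/(309×10⁻⁹) = 6.429×10⁻¹⁹ J.
Energy delivered: (413 mW m⁻²)(24.6×10⁻⁴ m²)(2240 s) = 2.276 J.
Photons incident: 2.276 / 6.429×10⁻¹⁹ = 3.540×10¹⁸, i.e. 3.540×10¹⁸/6.022×10²³ = 5.878×10⁻⁶ mol.
Fraction absorbed: 1 − 10^(−0.899) = 0.8738.
Photons absorbed: 0.8738 × 5.878×10⁻⁶ = 5.136×10⁻⁶ mol.
Product formed: 0.55 × 5.136×10⁻⁶ = 2.825×10⁻⁶ mol.
Rate: 2.825×10⁻⁶ / 2240 s = 1.26×10⁻⁹ mol s⁻¹.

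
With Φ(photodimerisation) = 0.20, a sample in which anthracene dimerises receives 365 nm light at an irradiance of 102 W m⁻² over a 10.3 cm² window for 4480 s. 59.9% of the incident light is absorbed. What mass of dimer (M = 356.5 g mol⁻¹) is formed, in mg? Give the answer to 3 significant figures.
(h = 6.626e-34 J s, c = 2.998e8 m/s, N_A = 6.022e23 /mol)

Photon energy at 365 nm: hc/λ = (6.626e-34)(2.998e8)/(365e-9) = 5.442e-19 J.
Energy delivered: (102 W m⁻²)(10.3e-4 m²)(4480 s) = 470.7 J.
Photons incident: 470.7 / 5.442e-19 = 8.649e20, i.e. 8.649e20/6.022e23 = 0.001436 mol.
Photons absorbed: 0.599 × 0.001436 = 8.602e-4 mol.
Product: Φ × n_abs = 0.20 × 8.602e-4 = 1.720e-4 mol.
Mass: 1.720e-4 × 356.5 = 0.06132 g = 61.3 mg.

61.3 mg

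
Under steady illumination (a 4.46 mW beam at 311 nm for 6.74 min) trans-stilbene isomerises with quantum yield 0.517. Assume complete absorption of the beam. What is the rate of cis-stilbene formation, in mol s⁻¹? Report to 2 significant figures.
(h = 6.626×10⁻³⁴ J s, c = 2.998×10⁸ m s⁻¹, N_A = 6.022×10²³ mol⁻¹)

Photon energy at 311 nm: hc/λ = (6.626×10⁻³⁴)(2.998×10⁸)/(311×10⁻⁹) = 6.387×10⁻¹⁹ J.
Energy delivered: (4.46 mW)(404.4 s) = 1.804 J.
Photons incident: 1.804 / 6.387×10⁻¹⁹ = 2.824×10¹⁸, i.e. 2.824×10¹⁸/6.022×10²³ = 4.689×10⁻⁶ mol.
Product formed: 0.517 × 4.689×10⁻⁶ = 2.424×10⁻⁶ mol.
Rate: 2.424×10⁻⁶ / 404.4 s = 6.0×10⁻⁹ mol s⁻¹.

6.0×10⁻⁹ mol s⁻¹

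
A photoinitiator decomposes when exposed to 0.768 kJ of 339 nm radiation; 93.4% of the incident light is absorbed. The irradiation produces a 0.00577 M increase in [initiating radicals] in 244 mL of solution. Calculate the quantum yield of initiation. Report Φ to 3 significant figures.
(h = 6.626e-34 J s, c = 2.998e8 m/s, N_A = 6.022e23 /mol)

Product: (0.00577 M)(0.244 L) = 0.001408 mol.
Photon energy at 339 nm: hc/λ = (6.626e-34)(2.998e8)/(339e-9) = 5.860e-19 J.
Incident energy: 0.768 kJ = 768 J.
Photons incident: 768 / 5.860e-19 = 1.311e21, i.e. 1.311e21/6.022e23 = 0.002177 mol.
Photons absorbed: 0.934 × 0.002177 = 0.002033 mol.
Φ = 0.001408 mol / 0.002033 mol photons = 0.693.

Φ = 0.693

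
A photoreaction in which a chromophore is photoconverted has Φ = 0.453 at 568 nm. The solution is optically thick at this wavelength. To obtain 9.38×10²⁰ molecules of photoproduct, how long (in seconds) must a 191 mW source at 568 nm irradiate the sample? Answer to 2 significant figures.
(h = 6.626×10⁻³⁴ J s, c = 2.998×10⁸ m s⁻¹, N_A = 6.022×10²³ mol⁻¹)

Product: 9.38×10²⁰ / 6.022×10²³ = 0.001558 mol.
Photons that must be absorbed: 0.001558 / 0.453 = 0.003439 mol.
Photon energy: hc/λ = 3.497×10⁻¹⁹ J; per mole, 2.106×10⁵ J mol⁻¹.
Energy required: 0.003439 × 2.106×10⁵ = 724.3 J.
Time: 724.3 J / 0.191 W = 3800 s.

t ≈ 3800 s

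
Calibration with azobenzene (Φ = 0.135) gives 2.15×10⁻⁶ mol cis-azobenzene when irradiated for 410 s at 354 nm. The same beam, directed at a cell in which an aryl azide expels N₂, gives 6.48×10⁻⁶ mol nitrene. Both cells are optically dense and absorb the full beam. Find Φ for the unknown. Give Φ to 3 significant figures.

Φ = 0.407

Photons absorbed by the actinometer: 2.15×10⁻⁶ / 0.135 = 1.593×10⁻⁵ mol.
Φ(unknown) = 6.48×10⁻⁶ / 1.593×10⁻⁵ = 0.407.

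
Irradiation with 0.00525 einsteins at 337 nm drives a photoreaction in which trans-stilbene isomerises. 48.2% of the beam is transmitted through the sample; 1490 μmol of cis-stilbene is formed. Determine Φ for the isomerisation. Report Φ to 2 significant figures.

Φ = 0.55

Product: 1490 μmol = 0.00149 mol.
Fraction absorbed: 1 − 48.2/100 = 0.5180.
Photons absorbed: 0.5180 × 0.00525 = 0.002720 mol.
Φ = 0.00149 mol / 0.002720 mol photons = 0.55.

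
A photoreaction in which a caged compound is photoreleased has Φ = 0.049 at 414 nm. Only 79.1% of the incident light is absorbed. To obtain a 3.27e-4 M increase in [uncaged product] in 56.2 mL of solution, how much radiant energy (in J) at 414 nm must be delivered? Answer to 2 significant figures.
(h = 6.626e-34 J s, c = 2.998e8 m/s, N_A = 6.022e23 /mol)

Product: (3.27e-4 M)(0.0562 L) = 1.838e-5 mol.
Photons that must be absorbed: 1.838e-5 / 0.049 = 3.751e-4 mol.
Incident photons needed: 3.751e-4 / 0.791 = 4.742e-4 mol.
Photon energy: hc/λ = 4.798e-19 J; per mole, 2.889e5 J mol⁻¹.
Energy required: 4.742e-4 × 2.889e5 = 140 J.

140 J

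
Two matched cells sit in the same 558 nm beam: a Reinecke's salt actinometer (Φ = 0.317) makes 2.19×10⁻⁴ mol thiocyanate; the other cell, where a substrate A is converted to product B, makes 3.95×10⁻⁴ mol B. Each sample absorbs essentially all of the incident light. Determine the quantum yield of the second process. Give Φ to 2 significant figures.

Photons absorbed by the actinometer: 2.19×10⁻⁴ / 0.317 = 6.909×10⁻⁴ mol.
Φ(unknown) = 3.95×10⁻⁴ / 6.909×10⁻⁴ = 0.57.

Φ = 0.57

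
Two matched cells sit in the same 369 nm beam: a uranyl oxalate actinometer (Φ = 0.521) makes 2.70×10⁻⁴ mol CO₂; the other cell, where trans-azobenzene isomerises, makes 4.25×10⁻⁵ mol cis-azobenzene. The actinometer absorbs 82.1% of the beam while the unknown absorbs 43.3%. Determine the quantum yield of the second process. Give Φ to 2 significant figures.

Φ = 0.16

Photons absorbed by the actinometer: 2.70×10⁻⁴ / 0.521 = 5.182×10⁻⁴ mol.
Incident flux: 5.182×10⁻⁴ / 0.821 = 6.312×10⁻⁴ einstein.
Absorbed by unknown: 0.433 × 6.312×10⁻⁴ = 2.733×10⁻⁴ mol.
Φ(unknown) = 4.25×10⁻⁵ / 2.733×10⁻⁴ = 0.16.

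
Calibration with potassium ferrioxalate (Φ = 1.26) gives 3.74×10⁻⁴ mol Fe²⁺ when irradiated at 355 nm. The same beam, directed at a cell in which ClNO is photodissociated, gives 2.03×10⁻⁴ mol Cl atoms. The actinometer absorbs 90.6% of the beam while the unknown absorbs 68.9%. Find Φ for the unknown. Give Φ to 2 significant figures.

Φ = 0.90

Photons absorbed by the actinometer: 3.74×10⁻⁴ / 1.26 = 2.968×10⁻⁴ mol.
Incident flux: 2.968×10⁻⁴ / 0.906 = 3.276×10⁻⁴ einstein.
Absorbed by unknown: 0.689 × 3.276×10⁻⁴ = 2.257×10⁻⁴ mol.
Φ(unknown) = 2.03×10⁻⁴ / 2.257×10⁻⁴ = 0.90.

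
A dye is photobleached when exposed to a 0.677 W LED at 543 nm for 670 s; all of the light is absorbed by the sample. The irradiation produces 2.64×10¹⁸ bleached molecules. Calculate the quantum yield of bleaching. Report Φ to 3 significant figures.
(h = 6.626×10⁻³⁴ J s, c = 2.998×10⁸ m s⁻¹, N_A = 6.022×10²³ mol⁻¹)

Φ = 0.00213

Product: 2.64×10¹⁸ / 6.022×10²³ = 4.384×10⁻⁶ mol.
Photon energy at 543 nm: hc/λ = (6.626×10⁻³⁴)(2.998×10⁸)/(543×10⁻⁹) = 3.658×10⁻¹⁹ J.
Energy delivered: (0.677 W)(670 s) = 453.6 J.
Photons incident: 453.6 / 3.658×10⁻¹⁹ = 1.240×10²¹, i.e. 1.240×10²¹/6.022×10²³ = 0.002059 mol.
Φ = 4.384×10⁻⁶ mol / 0.002059 mol photons = 0.00213.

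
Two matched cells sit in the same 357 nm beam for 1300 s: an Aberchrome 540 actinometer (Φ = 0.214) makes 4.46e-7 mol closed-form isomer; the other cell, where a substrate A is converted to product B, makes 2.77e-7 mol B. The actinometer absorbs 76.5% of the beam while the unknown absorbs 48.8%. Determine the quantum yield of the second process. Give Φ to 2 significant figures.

Φ = 0.21

Photons absorbed by the actinometer: 4.46e-7 / 0.214 = 2.084e-6 mol.
Incident flux: 2.084e-6 / 0.765 = 2.724e-6 einstein.
Absorbed by unknown: 0.488 × 2.724e-6 = 1.329e-6 mol.
Φ(unknown) = 2.77e-7 / 1.329e-6 = 0.21.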